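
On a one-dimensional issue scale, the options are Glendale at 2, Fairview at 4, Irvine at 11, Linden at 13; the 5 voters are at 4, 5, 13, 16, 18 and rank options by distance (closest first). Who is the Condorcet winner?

Linden

With single-peaked preferences on a line, the Condorcet winner is the candidate closest to the median voter.
The median voter (position 13) is closest to Linden at 13.
Check: Linden vs Glendale — voters closer to Linden: 3 of 5.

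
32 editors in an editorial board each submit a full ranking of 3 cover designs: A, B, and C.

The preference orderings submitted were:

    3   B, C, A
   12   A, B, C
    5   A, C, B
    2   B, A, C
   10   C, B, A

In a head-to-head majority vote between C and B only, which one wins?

Ballots ranking C above B: 5+10 = 15.
Ballots ranking B above C: 3+12+2 = 17.
B wins the head-to-head, 17–15.

B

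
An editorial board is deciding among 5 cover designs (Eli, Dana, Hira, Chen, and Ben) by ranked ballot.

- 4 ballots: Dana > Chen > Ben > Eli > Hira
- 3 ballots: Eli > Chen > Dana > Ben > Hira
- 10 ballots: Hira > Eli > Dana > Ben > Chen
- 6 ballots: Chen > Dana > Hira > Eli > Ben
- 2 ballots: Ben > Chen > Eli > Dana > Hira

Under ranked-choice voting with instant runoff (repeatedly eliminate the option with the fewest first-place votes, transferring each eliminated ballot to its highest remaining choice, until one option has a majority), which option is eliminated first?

Ben

Round 1: Hira 10, Chen 6, Dana 4, Eli 3, Ben 2. Ben has the fewest and is eliminated.
Round 2: Hira 10, Chen 8, Dana 4, Eli 3. Eli has the fewest and is eliminated.
Round 3: Chen 11, Hira 10, Dana 4. Dana has the fewest and is eliminated.
Round 4: Chen 15, Hira 10. Chen has a majority.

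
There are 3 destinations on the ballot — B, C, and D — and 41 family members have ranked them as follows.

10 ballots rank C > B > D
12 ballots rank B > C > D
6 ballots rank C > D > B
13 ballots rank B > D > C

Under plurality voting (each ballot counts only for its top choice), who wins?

First-place vote totals:
  B: 25
  C: 16
  D: 0
B has the most first-place votes.

B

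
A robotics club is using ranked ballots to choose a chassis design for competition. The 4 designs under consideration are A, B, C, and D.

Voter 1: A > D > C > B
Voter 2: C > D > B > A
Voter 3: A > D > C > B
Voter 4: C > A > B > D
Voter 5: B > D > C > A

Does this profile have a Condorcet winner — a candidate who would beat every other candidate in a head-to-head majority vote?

No

Head-to-head results (5 voters total):
A vs B: A wins 3–2.
A vs C: C wins 3–2.
A vs D: A wins 3–2.
B vs C: C wins 4–1.
B vs D: D wins 3–2.
C vs D: D wins 3–2.
No candidate beats all others: A beats D beats C beats A, a majority cycle.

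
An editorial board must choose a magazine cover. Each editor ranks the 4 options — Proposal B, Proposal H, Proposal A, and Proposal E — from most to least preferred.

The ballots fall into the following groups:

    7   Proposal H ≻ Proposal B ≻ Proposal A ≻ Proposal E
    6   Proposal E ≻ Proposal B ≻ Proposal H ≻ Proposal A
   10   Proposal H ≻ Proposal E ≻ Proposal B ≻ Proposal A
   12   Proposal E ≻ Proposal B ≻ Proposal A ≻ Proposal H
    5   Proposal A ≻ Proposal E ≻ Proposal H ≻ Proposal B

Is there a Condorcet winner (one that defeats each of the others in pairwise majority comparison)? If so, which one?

Proposal E

Head-to-head results (40 voters total):
Proposal B vs Proposal H: Proposal H wins 22–18.
Proposal B vs Proposal A: Proposal B wins 35–5.
Proposal B vs Proposal E: Proposal E wins 33–7.
Proposal H vs Proposal A: Proposal H wins 23–17.
Proposal H vs Proposal E: Proposal E wins 23–17.
Proposal A vs Proposal E: Proposal E wins 28–12.
Proposal E beats each rival — Proposal B (33–7), Proposal H (23–17), Proposal A (28–12) — so Proposal E is the Condorcet winner.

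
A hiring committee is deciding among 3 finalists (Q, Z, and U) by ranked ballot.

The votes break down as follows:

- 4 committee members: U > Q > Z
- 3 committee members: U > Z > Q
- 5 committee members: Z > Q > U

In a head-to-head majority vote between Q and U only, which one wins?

Ballots ranking Q above U: 5.
Ballots ranking U above Q: 4+3 = 7.
U wins the head-to-head, 7–5.

U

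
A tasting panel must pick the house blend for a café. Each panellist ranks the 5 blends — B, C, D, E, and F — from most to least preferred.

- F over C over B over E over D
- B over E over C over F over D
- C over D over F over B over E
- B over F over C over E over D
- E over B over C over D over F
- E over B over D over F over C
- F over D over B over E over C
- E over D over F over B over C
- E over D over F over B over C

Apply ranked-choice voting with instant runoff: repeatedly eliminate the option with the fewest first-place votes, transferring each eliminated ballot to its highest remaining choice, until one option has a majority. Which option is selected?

E

Round 1: E 4, B 2, F 2, C 1, D 0. D has the fewest and is eliminated.
Round 2: E 4, B 2, F 2, C 1. C has the fewest and is eliminated.
Round 3: E 4, F 3, B 2. B has the fewest and is eliminated.
Round 4: E 5, F 4. E has a majority.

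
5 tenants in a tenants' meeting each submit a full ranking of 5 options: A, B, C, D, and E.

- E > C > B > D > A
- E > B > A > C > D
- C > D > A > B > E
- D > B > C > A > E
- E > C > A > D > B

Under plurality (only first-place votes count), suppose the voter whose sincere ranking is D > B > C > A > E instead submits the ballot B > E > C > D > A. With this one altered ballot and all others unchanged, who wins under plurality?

E

First-place totals with the altered ballot: A 0, B 1, C 1, D 0, E 3.
The winner is unchanged: still E.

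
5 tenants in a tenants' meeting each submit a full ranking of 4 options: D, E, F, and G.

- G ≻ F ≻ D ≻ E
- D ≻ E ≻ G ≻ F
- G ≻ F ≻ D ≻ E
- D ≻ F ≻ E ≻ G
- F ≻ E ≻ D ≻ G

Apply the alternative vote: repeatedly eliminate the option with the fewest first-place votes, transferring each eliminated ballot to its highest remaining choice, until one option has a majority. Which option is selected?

Round 1: D 2, G 2, F 1, E 0. E has the fewest and is eliminated.
Round 2: D 2, G 2, F 1. F has the fewest and is eliminated.
Round 3: D 3, G 2. D has a majority.

D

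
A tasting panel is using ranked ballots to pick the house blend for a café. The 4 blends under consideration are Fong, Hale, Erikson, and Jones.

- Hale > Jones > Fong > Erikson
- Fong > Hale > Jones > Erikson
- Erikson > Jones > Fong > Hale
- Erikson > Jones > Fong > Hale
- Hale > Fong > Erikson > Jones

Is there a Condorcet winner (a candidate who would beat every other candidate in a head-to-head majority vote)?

Head-to-head results (5 voters total):
Fong vs Hale: Fong wins 3–2.
Fong vs Erikson: Fong wins 3–2.
Fong vs Jones: Jones wins 3–2.
Hale vs Erikson: Hale wins 3–2.
Hale vs Jones: Hale wins 3–2.
Erikson vs Jones: Erikson wins 3–2.
No candidate beats all others: Fong beats Hale beats Jones beats Fong, a majority cycle.

No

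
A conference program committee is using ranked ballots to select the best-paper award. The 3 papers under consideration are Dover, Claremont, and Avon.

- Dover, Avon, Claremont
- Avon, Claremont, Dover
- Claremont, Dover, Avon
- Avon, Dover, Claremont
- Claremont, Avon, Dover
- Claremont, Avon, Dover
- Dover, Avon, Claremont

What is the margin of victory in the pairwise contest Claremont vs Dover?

1

Ballots ranking Claremont above Dover: 4.
Ballots ranking Dover above Claremont: 3.
Claremont wins 4–3, a margin of 1.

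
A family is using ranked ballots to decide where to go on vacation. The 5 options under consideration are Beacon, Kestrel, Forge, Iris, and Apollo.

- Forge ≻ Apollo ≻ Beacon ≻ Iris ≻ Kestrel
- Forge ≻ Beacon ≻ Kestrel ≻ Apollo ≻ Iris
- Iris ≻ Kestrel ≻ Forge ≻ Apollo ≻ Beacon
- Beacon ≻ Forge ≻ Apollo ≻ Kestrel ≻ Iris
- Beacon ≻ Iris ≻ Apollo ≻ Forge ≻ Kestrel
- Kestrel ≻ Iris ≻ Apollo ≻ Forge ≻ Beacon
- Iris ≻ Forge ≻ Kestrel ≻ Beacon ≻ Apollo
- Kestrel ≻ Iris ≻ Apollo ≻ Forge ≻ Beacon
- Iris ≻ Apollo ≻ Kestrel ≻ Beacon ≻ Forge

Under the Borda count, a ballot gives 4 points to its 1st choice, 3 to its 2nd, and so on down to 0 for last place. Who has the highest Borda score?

Iris

Borda scores:
  Beacon: 2 + 3 + 0 + 4 + 4 + 0 + 1 + 0 + 1 = 15
  Kestrel: 0 + 2 + 3 + 1 + 0 + 4 + 2 + 4 + 2 = 18
  Forge: 4 + 4 + 2 + 3 + 1 + 1 + 3 + 1 + 0 = 19
  Iris: 1 + 0 + 4 + 0 + 3 + 3 + 4 + 3 + 4 = 22
  Apollo: 3 + 1 + 1 + 2 + 2 + 2 + 0 + 2 + 3 = 16
Iris has the highest total.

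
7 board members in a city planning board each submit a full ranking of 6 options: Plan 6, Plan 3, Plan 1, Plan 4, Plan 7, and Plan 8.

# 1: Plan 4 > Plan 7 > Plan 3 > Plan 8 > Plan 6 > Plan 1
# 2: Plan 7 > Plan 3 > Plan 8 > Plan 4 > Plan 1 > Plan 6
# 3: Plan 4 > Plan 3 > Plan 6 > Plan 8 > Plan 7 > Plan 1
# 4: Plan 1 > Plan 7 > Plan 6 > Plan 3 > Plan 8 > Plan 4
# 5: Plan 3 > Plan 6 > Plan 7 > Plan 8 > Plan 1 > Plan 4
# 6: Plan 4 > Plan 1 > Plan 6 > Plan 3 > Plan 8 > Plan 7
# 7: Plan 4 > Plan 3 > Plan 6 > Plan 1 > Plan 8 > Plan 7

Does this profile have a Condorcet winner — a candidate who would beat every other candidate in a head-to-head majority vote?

Head-to-head results (7 voters total):
Plan 6 vs Plan 3: Plan 3 wins 5–2.
Plan 6 vs Plan 1: Plan 6 wins 4–3.
Plan 6 vs Plan 4: Plan 4 wins 5–2.
Plan 6 vs Plan 7: Plan 6 wins 4–3.
Plan 6 vs Plan 8: Plan 6 wins 5–2.
Plan 3 vs Plan 1: Plan 3 wins 5–2.
Plan 3 vs Plan 4: Plan 4 wins 4–3.
Plan 3 vs Plan 7: Plan 3 wins 4–3.
Plan 3 vs Plan 8: Plan 3 wins 7–0.
Plan 1 vs Plan 4: Plan 4 wins 5–2.
Plan 1 vs Plan 7: Plan 7 wins 4–3.
Plan 1 vs Plan 8: Plan 8 wins 4–3.
Plan 4 vs Plan 7: Plan 4 wins 4–3.
Plan 4 vs Plan 8: Plan 4 wins 4–3.
Plan 7 vs Plan 8: Plan 7 wins 4–3.
Plan 4 beats each rival — Plan 6 (5–2), Plan 3 (4–3), Plan 1 (5–2), Plan 7 (4–3), Plan 8 (4–3) — so Plan 4 is the Condorcet winner.

Yes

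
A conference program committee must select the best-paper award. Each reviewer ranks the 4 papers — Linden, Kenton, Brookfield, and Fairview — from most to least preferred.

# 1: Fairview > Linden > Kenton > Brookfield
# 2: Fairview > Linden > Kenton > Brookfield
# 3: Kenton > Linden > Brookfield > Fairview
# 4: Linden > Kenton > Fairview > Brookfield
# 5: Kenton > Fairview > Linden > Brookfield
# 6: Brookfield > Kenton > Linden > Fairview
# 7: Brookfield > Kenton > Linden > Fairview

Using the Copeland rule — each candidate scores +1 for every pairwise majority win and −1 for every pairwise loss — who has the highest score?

Pairwise results:
  Linden vs Kenton: Kenton wins 4–3.
  Linden vs Brookfield: Linden wins 5–2.
  Linden vs Fairview: Linden wins 4–3.
  Kenton vs Brookfield: Kenton wins 5–2.
  Kenton vs Fairview: Kenton wins 5–2.
  Brookfield vs Fairview: Fairview wins 4–3.
Copeland scores (wins − losses):
  Linden: 2 − 1 = 1
  Kenton: 3 − 0 = 3
  Brookfield: 0 − 3 = -3
  Fairview: 1 − 2 = -1
Kenton has the best Copeland score.

Kenton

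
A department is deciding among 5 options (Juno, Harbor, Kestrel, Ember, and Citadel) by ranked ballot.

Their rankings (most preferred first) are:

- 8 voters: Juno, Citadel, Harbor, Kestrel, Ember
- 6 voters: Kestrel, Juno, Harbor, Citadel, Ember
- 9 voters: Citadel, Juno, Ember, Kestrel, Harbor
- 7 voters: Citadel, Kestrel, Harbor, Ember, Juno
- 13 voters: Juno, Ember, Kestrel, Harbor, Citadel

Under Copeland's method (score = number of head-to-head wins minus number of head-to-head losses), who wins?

Juno

Pairwise results:
  Juno vs Harbor: Juno wins 36–7.
  Juno vs Kestrel: Juno wins 30–13.
  Juno vs Ember: Juno wins 36–7.
  Juno vs Citadel: Juno wins 27–16.
  Harbor vs Kestrel: Kestrel wins 35–8.
  Harbor vs Ember: Ember wins 22–21.
  Harbor vs Citadel: Citadel wins 24–19.
  Kestrel vs Ember: Ember wins 22–21.
  Kestrel vs Citadel: Citadel wins 24–19.
  Ember vs Citadel: Citadel wins 30–13.
Copeland scores (wins − losses):
  Juno: 4 − 0 = 4
  Harbor: 0 − 4 = -4
  Kestrel: 1 − 3 = -2
  Ember: 2 − 2 = 0
  Citadel: 3 − 1 = 2
Juno has the best Copeland score.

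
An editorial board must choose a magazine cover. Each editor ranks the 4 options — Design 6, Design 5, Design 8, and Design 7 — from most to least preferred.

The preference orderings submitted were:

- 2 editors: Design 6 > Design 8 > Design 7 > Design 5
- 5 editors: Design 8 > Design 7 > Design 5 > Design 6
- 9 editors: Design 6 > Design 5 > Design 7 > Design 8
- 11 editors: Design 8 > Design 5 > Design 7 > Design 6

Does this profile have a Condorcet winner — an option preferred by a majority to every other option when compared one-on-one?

Yes

Head-to-head results (27 voters total):
Design 6 vs Design 5: Design 5 wins 16–11.
Design 6 vs Design 8: Design 8 wins 16–11.
Design 6 vs Design 7: Design 7 wins 16–11.
Design 5 vs Design 8: Design 8 wins 18–9.
Design 5 vs Design 7: Design 5 wins 20–7.
Design 8 vs Design 7: Design 8 wins 18–9.
Design 8 beats each rival — Design 6 (16–11), Design 5 (18–9), Design 7 (18–9) — so Design 8 is the Condorcet winner.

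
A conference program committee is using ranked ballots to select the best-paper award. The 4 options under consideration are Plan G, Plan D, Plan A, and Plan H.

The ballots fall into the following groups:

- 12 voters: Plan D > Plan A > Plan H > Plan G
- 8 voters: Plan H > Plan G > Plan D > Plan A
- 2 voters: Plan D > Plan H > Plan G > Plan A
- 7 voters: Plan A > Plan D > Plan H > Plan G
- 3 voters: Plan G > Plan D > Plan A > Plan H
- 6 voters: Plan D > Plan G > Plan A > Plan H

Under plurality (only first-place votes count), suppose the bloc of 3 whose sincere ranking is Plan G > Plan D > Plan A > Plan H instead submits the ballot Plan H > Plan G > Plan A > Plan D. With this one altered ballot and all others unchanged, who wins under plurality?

Plan D

First-place totals with the altered ballot: Plan G 0, Plan D 20, Plan A 7, Plan H 11.
The winner is unchanged: still Plan D.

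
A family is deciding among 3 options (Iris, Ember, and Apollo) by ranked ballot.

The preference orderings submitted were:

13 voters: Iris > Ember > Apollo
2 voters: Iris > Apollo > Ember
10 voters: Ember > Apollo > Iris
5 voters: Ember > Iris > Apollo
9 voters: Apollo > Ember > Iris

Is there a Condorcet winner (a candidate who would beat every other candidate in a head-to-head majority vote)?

Head-to-head results (39 voters total):
Iris vs Ember: Ember wins 24–15.
Iris vs Apollo: Iris wins 20–19.
Ember vs Apollo: Ember wins 28–11.
Ember beats each rival — Iris (24–15), Apollo (28–11) — so Ember is the Condorcet winner.

Yes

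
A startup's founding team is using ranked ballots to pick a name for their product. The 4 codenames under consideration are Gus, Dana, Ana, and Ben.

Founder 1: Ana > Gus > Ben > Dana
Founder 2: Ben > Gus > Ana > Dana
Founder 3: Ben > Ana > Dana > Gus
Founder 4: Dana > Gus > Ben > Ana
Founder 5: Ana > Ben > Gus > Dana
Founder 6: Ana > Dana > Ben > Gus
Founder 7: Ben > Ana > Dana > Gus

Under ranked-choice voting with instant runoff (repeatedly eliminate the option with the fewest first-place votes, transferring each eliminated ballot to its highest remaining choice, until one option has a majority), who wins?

Ben

Round 1: Ana 3, Ben 3, Dana 1, Gus 0. Gus has the fewest and is eliminated.
Round 2: Ana 3, Ben 3, Dana 1. Dana has the fewest and is eliminated.
Round 3: Ben 4, Ana 3. Ben has a majority.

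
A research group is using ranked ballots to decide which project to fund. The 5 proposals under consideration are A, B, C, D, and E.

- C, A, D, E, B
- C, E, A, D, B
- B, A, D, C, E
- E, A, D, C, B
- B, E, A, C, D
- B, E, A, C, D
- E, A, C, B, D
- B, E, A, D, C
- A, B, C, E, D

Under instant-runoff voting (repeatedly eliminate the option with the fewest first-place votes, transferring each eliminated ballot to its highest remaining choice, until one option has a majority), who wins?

Round 1: B 4, C 2, E 2, A 1, D 0. D has the fewest and is eliminated.
Round 2: B 4, C 2, E 2, A 1. A has the fewest and is eliminated.
Round 3: B 5, C 2, E 2. B has a majority.

B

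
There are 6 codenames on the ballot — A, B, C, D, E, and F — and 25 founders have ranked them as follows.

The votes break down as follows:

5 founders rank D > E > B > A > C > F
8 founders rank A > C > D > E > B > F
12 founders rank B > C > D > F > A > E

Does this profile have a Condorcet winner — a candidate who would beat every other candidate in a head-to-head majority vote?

No

Head-to-head results (25 voters total):
A vs B: B wins 17–8.
A vs C: A wins 13–12.
A vs D: D wins 17–8.
A vs E: A wins 20–5.
A vs F: A wins 13–12.
B vs C: B wins 17–8.
B vs D: D wins 13–12.
B vs E: E wins 13–12.
B vs F: B wins 25–0.
C vs D: C wins 20–5.
C vs E: C wins 20–5.
C vs F: C wins 25–0.
D vs E: D wins 25–0.
D vs F: D wins 25–0.
E vs F: E wins 13–12.
No candidate beats all others: A beats E beats B beats A, a majority cycle.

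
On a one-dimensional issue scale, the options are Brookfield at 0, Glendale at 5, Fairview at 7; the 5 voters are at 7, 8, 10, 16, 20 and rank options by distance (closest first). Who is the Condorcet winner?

Fairview

With single-peaked preferences on a line, the Condorcet winner is the candidate closest to the median voter.
The median voter (position 10) is closest to Fairview at 7.
Check: Fairview vs Brookfield — voters closer to Fairview: 5 of 5.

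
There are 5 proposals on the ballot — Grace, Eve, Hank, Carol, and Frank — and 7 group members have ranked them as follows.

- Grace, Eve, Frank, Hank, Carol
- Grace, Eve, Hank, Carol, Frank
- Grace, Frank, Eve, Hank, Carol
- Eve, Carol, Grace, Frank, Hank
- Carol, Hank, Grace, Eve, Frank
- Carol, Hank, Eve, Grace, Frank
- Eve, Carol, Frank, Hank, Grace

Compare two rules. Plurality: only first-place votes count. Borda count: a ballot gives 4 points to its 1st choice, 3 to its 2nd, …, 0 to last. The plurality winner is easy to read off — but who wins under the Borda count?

Eve

Plurality first-place counts: Grace 3, Eve 2, Hank 0, Carol 2, Frank 0 → Grace.
Borda totals: Grace 17, Eve 19, Hank 11, Carol 15, Frank 8 → Eve.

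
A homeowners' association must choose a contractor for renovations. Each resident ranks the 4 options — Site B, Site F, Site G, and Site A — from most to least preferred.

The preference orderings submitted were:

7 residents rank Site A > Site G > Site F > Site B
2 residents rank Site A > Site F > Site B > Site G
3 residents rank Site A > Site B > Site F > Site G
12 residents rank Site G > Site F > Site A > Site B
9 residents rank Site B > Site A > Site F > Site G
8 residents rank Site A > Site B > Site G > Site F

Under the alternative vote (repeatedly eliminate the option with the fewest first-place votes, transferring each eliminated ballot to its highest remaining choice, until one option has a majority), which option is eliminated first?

Site F

Round 1: Site A 20, Site G 12, Site B 9, Site F 0. Site F has the fewest and is eliminated.
Round 2: Site A 20, Site G 12, Site B 9. Site B has the fewest and is eliminated.
Round 3: Site A 29, Site G 12. Site A has a majority.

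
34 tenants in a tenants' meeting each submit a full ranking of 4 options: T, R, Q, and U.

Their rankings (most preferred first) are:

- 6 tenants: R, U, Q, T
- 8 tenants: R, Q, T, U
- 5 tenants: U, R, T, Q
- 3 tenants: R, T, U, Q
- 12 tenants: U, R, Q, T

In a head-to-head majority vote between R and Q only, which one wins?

Ballots ranking R above Q: 6+8+5+3+12 = 34.
Ballots ranking Q above R: 0.
R wins the head-to-head, 34–0.

R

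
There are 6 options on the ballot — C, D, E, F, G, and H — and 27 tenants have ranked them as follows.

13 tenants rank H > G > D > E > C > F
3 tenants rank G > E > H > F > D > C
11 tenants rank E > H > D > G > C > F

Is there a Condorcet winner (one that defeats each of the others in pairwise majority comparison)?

Head-to-head results (27 voters total):
C vs D: D wins 27–0.
C vs E: E wins 27–0.
C vs F: C wins 24–3.
C vs G: G wins 27–0.
C vs H: H wins 27–0.
D vs E: E wins 14–13.
D vs F: D wins 24–3.
D vs G: G wins 16–11.
D vs H: H wins 27–0.
E vs F: E wins 27–0.
E vs G: G wins 16–11.
E vs H: E wins 14–13.
F vs G: G wins 27–0.
F vs H: H wins 27–0.
G vs H: H wins 24–3.
No candidate beats all others: E beats H beats G beats E, a majority cycle.

No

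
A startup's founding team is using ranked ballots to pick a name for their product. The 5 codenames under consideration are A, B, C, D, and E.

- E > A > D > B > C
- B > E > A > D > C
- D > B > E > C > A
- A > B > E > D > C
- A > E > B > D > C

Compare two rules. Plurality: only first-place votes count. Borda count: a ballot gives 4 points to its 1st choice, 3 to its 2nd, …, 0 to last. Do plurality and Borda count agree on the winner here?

Plurality first-place counts: A 2, B 1, C 0, D 1, E 1 → A.
Borda totals: A 13, B 13, C 1, D 9, E 14 → E.
The two rules disagree: plurality picks A, Borda picks E.

No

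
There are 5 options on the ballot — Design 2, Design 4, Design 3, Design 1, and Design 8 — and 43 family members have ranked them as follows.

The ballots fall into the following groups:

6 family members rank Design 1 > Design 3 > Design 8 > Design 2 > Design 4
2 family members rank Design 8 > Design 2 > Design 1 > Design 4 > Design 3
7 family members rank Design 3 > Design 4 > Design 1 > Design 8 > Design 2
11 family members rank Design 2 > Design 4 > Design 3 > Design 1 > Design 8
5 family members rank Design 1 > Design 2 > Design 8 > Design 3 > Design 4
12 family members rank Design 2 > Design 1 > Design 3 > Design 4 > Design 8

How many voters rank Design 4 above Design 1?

18

Ballots ranking Design 4 above Design 1: 7+11 = 18.
Ballots ranking Design 1 above Design 4: 6+2+5+12 = 25.
So 18 of 43 voters prefer Design 4 to Design 1.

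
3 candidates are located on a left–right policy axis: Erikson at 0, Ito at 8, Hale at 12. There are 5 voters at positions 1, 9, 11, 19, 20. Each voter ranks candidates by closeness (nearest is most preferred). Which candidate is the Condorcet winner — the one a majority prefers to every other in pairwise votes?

Hale

With single-peaked preferences on a line, the Condorcet winner is the candidate closest to the median voter.
The median voter (position 11) is closest to Hale at 12.
Check: Hale vs Erikson — voters closer to Hale: 4 of 5.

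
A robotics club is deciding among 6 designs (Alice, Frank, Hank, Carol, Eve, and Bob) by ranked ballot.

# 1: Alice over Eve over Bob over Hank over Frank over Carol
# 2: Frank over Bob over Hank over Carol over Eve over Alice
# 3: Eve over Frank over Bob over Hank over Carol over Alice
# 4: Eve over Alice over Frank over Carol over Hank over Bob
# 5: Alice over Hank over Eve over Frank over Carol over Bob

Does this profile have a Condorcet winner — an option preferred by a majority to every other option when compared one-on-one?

Head-to-head results (5 voters total):
Alice vs Frank: Alice wins 3–2.
Alice vs Hank: Alice wins 3–2.
Alice vs Carol: Alice wins 3–2.
Alice vs Eve: Eve wins 3–2.
Alice vs Bob: Alice wins 3–2.
Frank vs Hank: Frank wins 3–2.
Frank vs Carol: Frank wins 5–0.
Frank vs Eve: Eve wins 4–1.
Frank vs Bob: Frank wins 4–1.
Hank vs Carol: Hank wins 4–1.
Hank vs Eve: Eve wins 3–2.
Hank vs Bob: Bob wins 3–2.
Carol vs Eve: Eve wins 4–1.
Carol vs Bob: Bob wins 3–2.
Eve vs Bob: Eve wins 4–1.
Eve beats each rival — Alice (3–2), Frank (4–1), Hank (3–2), Carol (4–1), Bob (4–1) — so Eve is the Condorcet winner.

Yes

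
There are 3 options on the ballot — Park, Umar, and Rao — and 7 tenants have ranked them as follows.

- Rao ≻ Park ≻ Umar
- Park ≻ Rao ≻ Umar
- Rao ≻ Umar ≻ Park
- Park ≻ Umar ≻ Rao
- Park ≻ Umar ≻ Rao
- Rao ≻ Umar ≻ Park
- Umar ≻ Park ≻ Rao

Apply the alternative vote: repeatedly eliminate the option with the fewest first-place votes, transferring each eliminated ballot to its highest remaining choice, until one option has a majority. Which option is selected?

Round 1: Park 3, Rao 3, Umar 1. Umar has the fewest and is eliminated.
Round 2: Park 4, Rao 3. Park has a majority.

Park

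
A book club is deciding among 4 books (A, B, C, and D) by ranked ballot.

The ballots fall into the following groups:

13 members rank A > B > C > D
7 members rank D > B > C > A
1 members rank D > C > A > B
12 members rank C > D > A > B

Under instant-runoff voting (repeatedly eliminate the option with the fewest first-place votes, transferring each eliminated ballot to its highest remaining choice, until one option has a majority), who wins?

C

Round 1: A 13, C 12, D 8, B 0. B has the fewest and is eliminated.
Round 2: A 13, C 12, D 8. D has the fewest and is eliminated.
Round 3: C 20, A 13. C has a majority.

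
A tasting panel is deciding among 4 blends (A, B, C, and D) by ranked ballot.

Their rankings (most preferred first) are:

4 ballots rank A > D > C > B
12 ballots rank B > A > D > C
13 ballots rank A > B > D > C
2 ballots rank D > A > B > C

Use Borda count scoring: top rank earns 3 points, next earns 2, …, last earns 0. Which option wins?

A

Borda scores:
  A: 4·3 + 12·2 + 13·3 + 2·2 = 79
  B: 4·0 + 12·3 + 13·2 + 2·1 = 64
  C: 4·1 + 12·0 + 13·0 + 2·0 = 4
  D: 4·2 + 12·1 + 13·1 + 2·3 = 39
A has the highest total.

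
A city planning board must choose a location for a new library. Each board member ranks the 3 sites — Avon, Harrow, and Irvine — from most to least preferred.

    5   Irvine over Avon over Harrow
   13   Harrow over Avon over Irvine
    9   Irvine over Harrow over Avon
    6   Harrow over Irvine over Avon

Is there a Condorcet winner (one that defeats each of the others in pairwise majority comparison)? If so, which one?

Harrow

Head-to-head results (33 voters total):
Avon vs Harrow: Harrow wins 28–5.
Avon vs Irvine: Irvine wins 20–13.
Harrow vs Irvine: Harrow wins 19–14.
Harrow beats each rival — Avon (28–5), Irvine (19–14) — so Harrow is the Condorcet winner.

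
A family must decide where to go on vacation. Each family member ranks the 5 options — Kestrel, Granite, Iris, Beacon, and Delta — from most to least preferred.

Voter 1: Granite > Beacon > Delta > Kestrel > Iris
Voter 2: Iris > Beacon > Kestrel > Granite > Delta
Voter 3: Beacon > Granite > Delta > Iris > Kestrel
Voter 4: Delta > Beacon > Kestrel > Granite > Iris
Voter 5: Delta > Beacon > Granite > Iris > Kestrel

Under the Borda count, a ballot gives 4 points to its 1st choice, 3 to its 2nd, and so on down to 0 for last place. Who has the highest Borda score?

Borda scores:
  Kestrel: 1 + 2 + 0 + 2 + 0 = 5
  Granite: 4 + 1 + 3 + 1 + 2 = 11
  Iris: 0 + 4 + 1 + 0 + 1 = 6
  Beacon: 3 + 3 + 4 + 3 + 3 = 16
  Delta: 2 + 0 + 2 + 4 + 4 = 12
Beacon has the highest total.

Beacon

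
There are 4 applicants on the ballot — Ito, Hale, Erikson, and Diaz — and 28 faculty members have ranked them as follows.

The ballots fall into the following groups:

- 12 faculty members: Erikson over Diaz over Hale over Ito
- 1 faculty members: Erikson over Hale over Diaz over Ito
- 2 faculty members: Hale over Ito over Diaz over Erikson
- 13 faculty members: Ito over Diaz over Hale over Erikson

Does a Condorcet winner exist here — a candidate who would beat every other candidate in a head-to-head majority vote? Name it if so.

There is no Condorcet winner

Head-to-head results (28 voters total):
Ito vs Hale: Hale wins 15–13.
Ito vs Erikson: Ito wins 15–13.
Ito vs Diaz: Ito wins 15–13.
Hale vs Erikson: Hale wins 15–13.
Hale vs Diaz: Diaz wins 25–3.
Erikson vs Diaz: Diaz wins 15–13.
No candidate beats all others: Ito beats Diaz beats Hale beats Ito, a majority cycle.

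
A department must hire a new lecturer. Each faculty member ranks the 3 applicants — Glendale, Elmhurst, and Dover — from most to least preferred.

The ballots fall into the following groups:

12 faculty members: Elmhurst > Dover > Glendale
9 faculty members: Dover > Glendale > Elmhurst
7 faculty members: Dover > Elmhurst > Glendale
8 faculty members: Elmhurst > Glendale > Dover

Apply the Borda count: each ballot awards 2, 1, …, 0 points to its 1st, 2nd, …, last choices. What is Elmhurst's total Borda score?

Borda scores:
  Glendale: 12·0 + 9·1 + 7·0 + 8·1 = 17
  Elmhurst: 12·2 + 9·0 + 7·1 + 8·2 = 47
  Dover: 12·1 + 9·2 + 7·2 + 8·0 = 44

47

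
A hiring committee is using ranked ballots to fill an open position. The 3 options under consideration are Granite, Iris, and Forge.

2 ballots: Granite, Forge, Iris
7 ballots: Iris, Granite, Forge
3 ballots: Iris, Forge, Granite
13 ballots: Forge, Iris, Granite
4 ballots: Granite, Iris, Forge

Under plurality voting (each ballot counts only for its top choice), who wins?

Forge

First-place vote totals:
  Granite: 6
  Iris: 10
  Forge: 13
Forge has the most first-place votes.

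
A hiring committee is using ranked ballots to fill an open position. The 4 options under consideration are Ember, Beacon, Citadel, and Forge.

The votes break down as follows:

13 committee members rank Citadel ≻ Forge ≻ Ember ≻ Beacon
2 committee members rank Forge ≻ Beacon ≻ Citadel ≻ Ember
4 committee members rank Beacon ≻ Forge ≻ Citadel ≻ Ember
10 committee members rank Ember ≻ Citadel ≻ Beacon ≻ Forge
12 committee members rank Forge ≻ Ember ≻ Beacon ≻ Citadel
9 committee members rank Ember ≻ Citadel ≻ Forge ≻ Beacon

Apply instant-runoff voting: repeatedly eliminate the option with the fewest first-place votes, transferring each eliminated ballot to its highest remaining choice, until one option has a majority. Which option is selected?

Round 1: Ember 19, Forge 14, Citadel 13, Beacon 4. Beacon has the fewest and is eliminated.
Round 2: Ember 19, Forge 18, Citadel 13. Citadel has the fewest and is eliminated.
Round 3: Forge 31, Ember 19. Forge has a majority.

Forge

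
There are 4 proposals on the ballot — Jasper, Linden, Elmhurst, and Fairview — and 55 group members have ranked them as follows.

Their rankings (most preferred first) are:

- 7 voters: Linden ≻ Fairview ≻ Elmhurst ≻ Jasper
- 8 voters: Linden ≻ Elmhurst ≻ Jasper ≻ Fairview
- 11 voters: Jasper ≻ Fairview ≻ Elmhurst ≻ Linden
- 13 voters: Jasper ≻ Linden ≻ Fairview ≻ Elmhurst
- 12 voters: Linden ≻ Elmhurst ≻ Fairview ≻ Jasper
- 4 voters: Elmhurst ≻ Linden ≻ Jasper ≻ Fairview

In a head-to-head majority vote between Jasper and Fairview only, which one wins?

Jasper

Ballots ranking Jasper above Fairview: 8+11+13+4 = 36.
Ballots ranking Fairview above Jasper: 7+12 = 19.
Jasper wins the head-to-head, 36–19.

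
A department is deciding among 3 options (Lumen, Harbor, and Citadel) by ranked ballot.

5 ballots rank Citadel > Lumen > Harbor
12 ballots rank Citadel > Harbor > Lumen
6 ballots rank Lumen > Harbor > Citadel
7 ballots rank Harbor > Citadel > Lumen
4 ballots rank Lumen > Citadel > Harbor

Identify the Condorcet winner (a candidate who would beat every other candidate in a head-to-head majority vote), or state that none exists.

Citadel

Head-to-head results (34 voters total):
Lumen vs Harbor: Harbor wins 19–15.
Lumen vs Citadel: Citadel wins 24–10.
Harbor vs Citadel: Citadel wins 21–13.
Citadel beats each rival — Lumen (24–10), Harbor (21–13) — so Citadel is the Condorcet winner.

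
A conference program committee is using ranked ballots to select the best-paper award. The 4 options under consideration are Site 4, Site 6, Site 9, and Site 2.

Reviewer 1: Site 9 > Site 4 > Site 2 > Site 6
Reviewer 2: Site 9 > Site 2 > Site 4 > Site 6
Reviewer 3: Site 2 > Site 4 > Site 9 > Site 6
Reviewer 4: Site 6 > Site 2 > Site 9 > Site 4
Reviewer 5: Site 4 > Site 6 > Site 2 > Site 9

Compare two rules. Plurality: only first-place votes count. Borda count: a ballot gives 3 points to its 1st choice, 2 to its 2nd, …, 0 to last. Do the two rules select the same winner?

Plurality first-place counts: Site 4 1, Site 6 1, Site 9 2, Site 2 1 → Site 9.
Borda totals: Site 4 8, Site 6 5, Site 9 8, Site 2 9 → Site 2.
The two rules disagree: plurality picks Site 9, Borda picks Site 2.

No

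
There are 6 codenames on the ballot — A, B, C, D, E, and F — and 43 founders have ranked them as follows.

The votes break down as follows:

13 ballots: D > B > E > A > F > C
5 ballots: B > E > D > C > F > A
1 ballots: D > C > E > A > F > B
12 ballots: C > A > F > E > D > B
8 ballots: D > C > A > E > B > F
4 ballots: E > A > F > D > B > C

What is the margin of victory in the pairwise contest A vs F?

Ballots ranking A above F: 13+1+12+8+4 = 38.
Ballots ranking F above A: 5.
A wins 38–5, a margin of 33.

33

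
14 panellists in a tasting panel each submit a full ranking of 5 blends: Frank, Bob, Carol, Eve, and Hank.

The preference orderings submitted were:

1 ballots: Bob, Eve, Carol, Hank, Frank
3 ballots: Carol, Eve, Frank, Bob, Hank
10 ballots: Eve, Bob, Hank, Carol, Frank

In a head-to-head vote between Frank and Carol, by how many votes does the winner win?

Ballots ranking Frank above Carol: 0.
Ballots ranking Carol above Frank: 1+3+10 = 14.
Carol wins 14–0, a margin of 14.

14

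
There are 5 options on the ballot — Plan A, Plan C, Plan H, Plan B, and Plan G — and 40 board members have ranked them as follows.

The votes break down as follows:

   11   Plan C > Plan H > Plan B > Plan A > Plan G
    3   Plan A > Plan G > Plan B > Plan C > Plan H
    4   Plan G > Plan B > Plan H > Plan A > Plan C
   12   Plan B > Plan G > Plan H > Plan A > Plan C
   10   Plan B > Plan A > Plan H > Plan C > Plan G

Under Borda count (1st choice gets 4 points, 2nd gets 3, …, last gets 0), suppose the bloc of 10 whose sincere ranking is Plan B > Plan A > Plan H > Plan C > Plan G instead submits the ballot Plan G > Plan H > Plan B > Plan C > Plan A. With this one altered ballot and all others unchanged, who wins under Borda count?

Plan B

Borda totals with the altered ballot: Plan A 39, Plan C 57, Plan H 95, Plan B 108, Plan G 101.
The winner is unchanged: still Plan B.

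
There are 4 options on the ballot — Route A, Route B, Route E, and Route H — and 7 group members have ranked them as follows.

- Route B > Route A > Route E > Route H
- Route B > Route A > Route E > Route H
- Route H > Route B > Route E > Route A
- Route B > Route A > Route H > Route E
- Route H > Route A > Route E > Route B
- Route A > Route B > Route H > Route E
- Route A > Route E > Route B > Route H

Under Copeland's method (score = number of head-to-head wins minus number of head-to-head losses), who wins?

Pairwise results:
  Route A vs Route B: Route B wins 4–3.
  Route A vs Route E: Route A wins 6–1.
  Route A vs Route H: Route A wins 5–2.
  Route B vs Route E: Route B wins 5–2.
  Route B vs Route H: Route B wins 5–2.
  Route E vs Route H: Route H wins 4–3.
Copeland scores (wins − losses):
  Route A: 2 − 1 = 1
  Route B: 3 − 0 = 3
  Route E: 0 − 3 = -3
  Route H: 1 − 2 = -1
Route B has the best Copeland score.

Route B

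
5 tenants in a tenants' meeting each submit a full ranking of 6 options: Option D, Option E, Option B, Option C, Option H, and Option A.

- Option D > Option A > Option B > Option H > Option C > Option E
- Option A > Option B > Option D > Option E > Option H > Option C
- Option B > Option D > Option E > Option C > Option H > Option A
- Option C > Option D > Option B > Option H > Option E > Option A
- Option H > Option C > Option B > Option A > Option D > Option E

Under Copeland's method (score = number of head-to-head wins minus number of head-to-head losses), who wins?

Option B

Pairwise results:
  Option D vs Option E: Option D wins 5–0.
  Option D vs Option B: Option B wins 3–2.
  Option D vs Option C: Option D wins 3–2.
  Option D vs Option H: Option D wins 4–1.
  Option D vs Option A: Option D wins 3–2.
  Option E vs Option B: Option B wins 5–0.
  Option E vs Option C: Option C wins 3–2.
  Option E vs Option H: Option H wins 3–2.
  Option E vs Option A: Option A wins 3–2.
  Option B vs Option C: Option B wins 3–2.
  Option B vs Option H: Option B wins 4–1.
  Option B vs Option A: Option B wins 3–2.
  Option C vs Option H: Option H wins 3–2.
  Option C vs Option A: Option C wins 3–2.
  Option H vs Option A: Option H wins 3–2.
Copeland scores (wins − losses):
  Option D: 4 − 1 = 3
  Option E: 0 − 5 = -5
  Option B: 5 − 0 = 5
  Option C: 2 − 3 = -1
  Option H: 3 − 2 = 1
  Option A: 1 − 4 = -3
Option B has the best Copeland score.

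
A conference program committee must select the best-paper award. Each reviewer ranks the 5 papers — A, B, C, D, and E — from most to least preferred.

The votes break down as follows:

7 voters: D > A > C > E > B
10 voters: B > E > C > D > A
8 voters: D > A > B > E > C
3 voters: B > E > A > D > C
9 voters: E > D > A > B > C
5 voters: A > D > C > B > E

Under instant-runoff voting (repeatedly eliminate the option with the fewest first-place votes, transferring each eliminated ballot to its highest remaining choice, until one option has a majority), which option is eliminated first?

Round 1: D 15, B 13, E 9, A 5, C 0. C has the fewest and is eliminated.
Round 2: D 15, B 13, E 9, A 5. A has the fewest and is eliminated.
Round 3: D 20, B 13, E 9. E has the fewest and is eliminated.
Round 4: D 29, B 13. D has a majority.

C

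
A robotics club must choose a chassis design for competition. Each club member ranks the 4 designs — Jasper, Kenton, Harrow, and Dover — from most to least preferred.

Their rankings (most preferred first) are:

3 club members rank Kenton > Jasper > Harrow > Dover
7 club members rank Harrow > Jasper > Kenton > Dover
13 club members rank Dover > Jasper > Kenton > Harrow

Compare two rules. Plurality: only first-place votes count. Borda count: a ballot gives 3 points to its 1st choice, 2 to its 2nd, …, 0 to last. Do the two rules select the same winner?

Plurality first-place counts: Jasper 0, Kenton 3, Harrow 7, Dover 13 → Dover.
Borda totals: Jasper 46, Kenton 29, Harrow 24, Dover 39 → Jasper.
The two rules disagree: plurality picks Dover, Borda picks Jasper.

No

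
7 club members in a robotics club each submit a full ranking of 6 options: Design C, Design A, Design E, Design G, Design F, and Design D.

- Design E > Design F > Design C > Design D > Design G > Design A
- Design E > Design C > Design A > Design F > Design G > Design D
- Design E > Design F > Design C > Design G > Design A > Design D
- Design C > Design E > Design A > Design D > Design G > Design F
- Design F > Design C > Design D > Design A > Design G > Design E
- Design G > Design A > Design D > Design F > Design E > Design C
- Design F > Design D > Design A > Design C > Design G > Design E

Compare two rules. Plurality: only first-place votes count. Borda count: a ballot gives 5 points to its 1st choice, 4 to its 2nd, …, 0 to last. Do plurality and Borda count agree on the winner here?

Plurality first-place counts: Design C 1, Design A 0, Design E 3, Design G 1, Design F 2, Design D 0 → Design E.
Borda totals: Design C 21, Design A 16, Design E 20, Design G 12, Design F 22, Design D 14 → Design F.
The two rules disagree: plurality picks Design E, Borda picks Design F.

No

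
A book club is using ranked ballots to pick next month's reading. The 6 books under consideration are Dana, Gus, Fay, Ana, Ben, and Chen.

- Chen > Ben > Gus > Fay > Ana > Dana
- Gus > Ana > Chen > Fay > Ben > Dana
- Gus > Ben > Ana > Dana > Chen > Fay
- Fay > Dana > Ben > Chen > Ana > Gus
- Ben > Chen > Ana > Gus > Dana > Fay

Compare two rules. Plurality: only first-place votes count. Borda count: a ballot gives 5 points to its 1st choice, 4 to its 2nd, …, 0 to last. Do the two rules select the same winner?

Plurality first-place counts: Dana 0, Gus 2, Fay 1, Ana 0, Ben 1, Chen 1 → Gus.
Borda totals: Dana 7, Gus 15, Fay 9, Ana 12, Ben 17, Chen 15 → Ben.
The two rules disagree: plurality picks Gus, Borda picks Ben.

No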